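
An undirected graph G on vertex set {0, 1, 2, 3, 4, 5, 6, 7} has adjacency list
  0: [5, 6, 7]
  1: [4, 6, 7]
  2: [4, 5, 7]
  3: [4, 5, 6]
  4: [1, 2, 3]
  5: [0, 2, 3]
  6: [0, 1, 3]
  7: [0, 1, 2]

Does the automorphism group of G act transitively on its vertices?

G is 3-regular and bipartite on 2^3 = 8 vertices with girth 4; it is the hypercube graph Q_3. Aut(Q_3) consists of the signed permutations of the 3 coordinate axes: 3! permutations times 2^3 sign flips, so |Aut| = 2^3·3! = 48. This group acts transitively on the 8 vertices.

Yes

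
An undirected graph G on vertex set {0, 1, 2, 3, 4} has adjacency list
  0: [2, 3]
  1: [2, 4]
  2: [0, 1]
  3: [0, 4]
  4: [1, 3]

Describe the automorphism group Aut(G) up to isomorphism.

D_5

Every vertex has degree 2 and the graph is connected, so G is the 5-cycle C_5. The automorphisms of the 5-cycle are exactly the symmetries of a regular 5-gon: the dihedral group D_5, |D_5| = 10.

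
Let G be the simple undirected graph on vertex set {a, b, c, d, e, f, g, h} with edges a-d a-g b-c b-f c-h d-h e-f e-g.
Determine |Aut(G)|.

16

Every vertex has degree 2 and the graph is connected, so G is the 8-cycle C_8. The automorphisms of the 8-cycle are exactly the symmetries of a regular 8-gon: the dihedral group D_8, |D_8| = 16.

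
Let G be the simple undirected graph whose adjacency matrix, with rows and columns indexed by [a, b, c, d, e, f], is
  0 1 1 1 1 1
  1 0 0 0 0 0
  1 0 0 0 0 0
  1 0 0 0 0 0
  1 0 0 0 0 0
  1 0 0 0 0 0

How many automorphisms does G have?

120

Vertex a has degree 5 and every other vertex has degree 1, so G is the star K_{1,5} with centre a. The 5 leaves are pairwise interchangeable while the centre is fixed, giving Aut(G) = S_5.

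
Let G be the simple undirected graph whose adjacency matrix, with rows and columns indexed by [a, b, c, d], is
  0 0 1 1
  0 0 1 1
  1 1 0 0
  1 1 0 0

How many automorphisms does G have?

G is 2-regular and bipartite with parts {a, b} and {c, d} (each part is independent and every cross-pair is an edge), so G = K_{2,2}. Each part can be permuted independently (S_2 × S_2) and the two equal-size parts can also be swapped, giving (S_2 × S_2) ⋊ Z_2 of order 2·(2!)² = 8.

8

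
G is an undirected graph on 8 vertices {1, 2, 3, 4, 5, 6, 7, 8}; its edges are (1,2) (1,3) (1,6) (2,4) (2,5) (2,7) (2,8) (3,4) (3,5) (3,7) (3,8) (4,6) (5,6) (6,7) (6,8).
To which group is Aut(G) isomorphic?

The vertices split by degree into {2, 3, 6} (degree 5) and {1, 4, 5, 7, 8} (degree 3); every edge runs between the two parts, so G is the complete bipartite graph K_{3,5}. The parts have unequal sizes, so no automorphism swaps them; each part is permuted independently, giving S_5 × S_3 of order 5!·3! = 720.

S_5 × S_3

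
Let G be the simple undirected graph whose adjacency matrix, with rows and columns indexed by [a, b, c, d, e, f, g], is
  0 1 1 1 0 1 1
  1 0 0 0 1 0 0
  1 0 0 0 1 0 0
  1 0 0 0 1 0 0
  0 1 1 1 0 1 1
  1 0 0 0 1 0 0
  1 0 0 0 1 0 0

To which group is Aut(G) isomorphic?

S_5 × S_2

The vertices split by degree into {a, e} (degree 5) and {b, c, d, f, g} (degree 2); every edge runs between the two parts, so G is the complete bipartite graph K_{2,5}. Automorphisms preserve the bipartition setwise (since the parts differ in size) and act as S_5 × S_2 within it; |Aut| = 240.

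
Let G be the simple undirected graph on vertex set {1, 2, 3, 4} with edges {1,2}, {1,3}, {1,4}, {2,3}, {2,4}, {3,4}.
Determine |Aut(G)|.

Every vertex has degree 3, so G is the complete graph K_4. Every bijection on the vertex set is an automorphism of K_4; hence Aut(K_4) ≅ S_4, order 24.

24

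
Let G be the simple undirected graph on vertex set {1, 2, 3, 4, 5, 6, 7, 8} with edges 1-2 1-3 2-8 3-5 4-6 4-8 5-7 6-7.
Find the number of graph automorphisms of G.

Every vertex has degree 2 and the graph is connected, so G is the 8-cycle C_8. The automorphisms of the 8-cycle are exactly the symmetries of a regular 8-gon: the dihedral group D_8, |D_8| = 16.

16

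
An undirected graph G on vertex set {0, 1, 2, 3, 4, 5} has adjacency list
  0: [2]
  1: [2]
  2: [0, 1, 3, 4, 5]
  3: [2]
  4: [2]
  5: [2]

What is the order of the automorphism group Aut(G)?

120

Vertex 2 has degree 5 and every other vertex has degree 1, so G is the star K_{1,5} with centre 2. Any automorphism fixes the centre and permutes the 5 leaves freely, so Aut(G) ≅ S_5 of order 5! = 120.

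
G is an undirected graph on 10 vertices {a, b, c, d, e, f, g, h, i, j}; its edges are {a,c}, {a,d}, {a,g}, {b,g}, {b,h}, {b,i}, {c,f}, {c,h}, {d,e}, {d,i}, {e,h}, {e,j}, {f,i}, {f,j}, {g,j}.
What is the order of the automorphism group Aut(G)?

G is 3-regular on 10 vertices with no triangles and no 4-cycles (girth 5): this is the Petersen graph. Viewing the Petersen graph as the Kneser graph K(5,2) — vertices are 2-subsets of {1,…,5}, edges join disjoint pairs — its automorphisms are exactly the permutations of the 5-element set, so Aut ≅ S_5 of order 120.

120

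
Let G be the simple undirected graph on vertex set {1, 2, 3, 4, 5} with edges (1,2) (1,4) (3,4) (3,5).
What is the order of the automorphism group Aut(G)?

The degree sequence is [2, 1, 2, 2, 1]; the two degree-1 vertices 2 and 5 are the ends of a path, so G = P_5. A path has exactly one nontrivial symmetry — reversal — giving Aut(G) of order 2.

2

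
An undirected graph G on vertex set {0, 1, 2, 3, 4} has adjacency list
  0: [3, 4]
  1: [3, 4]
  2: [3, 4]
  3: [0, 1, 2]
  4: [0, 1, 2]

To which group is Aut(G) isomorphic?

S_3 × S_2

The vertices split by degree into {3, 4} (degree 3) and {0, 1, 2} (degree 2); every edge runs between the two parts, so G is the complete bipartite graph K_{2,3}. Automorphisms preserve the bipartition setwise (since the parts differ in size) and act as S_3 × S_2 within it; |Aut| = 12.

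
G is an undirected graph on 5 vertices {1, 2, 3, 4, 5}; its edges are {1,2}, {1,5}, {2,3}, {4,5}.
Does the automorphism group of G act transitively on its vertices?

No

Automorphisms preserve degree, but G has vertices of degree 1 and vertices of degree 2; no automorphism maps one to the other, so G is not vertex-transitive.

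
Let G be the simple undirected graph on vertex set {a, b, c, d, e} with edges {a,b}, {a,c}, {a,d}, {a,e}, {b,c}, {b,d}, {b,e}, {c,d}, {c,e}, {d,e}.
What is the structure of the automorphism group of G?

Every vertex has degree 4, so G is the complete graph K_5. Any permutation of the 5 vertices preserves K_5, so Aut(K_5) = S_5 of order 5! = 120.

S_5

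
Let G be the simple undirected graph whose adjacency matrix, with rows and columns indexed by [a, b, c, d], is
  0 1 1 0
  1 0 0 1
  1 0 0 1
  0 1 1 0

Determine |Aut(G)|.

8

G is 2-regular and bipartite on 2^2 = 4 vertices with girth 4; it is the hypercube graph Q_2. Aut(Q_2) consists of the signed permutations of the 2 coordinate axes: 2! permutations times 2^2 sign flips, so |Aut| = 2^2·2! = 8.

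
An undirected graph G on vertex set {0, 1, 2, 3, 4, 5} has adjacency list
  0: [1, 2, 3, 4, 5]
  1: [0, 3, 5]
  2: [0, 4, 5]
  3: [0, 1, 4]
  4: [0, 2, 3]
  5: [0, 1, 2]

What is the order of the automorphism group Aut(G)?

10

Vertex 0 is the unique vertex of degree 5; the remaining 5 vertices each have degree 3 and induce a cycle, so G is the wheel on 6 vertices with hub 0. Every automorphism fixes the hub and acts on the rim 5-cycle, so Aut(G) ≅ Aut(C_5) = D_5 of order 10.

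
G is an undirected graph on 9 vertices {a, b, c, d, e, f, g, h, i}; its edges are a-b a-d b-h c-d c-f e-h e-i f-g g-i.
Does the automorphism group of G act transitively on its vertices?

Every vertex has degree 2 and the graph is connected, so G is the 9-cycle C_9. C_9 has 9 rotations and 9 reflections, so Aut(C_9) ≅ D_9 of order 18. Under this action every vertex can be carried to every other, so G is vertex-transitive.

Yes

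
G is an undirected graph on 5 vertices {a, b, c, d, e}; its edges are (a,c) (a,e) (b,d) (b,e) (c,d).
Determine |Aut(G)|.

G is 2-regular and connected on 5 vertices, i.e. the cycle C_5. The automorphisms of the 5-cycle are exactly the symmetries of a regular 5-gon: the dihedral group D_5, |D_5| = 10.

10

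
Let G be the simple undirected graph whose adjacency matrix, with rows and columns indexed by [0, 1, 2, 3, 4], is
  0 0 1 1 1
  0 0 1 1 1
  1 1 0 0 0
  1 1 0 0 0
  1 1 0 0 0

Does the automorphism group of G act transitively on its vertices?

No

Automorphisms preserve degree, but G has vertices of degree 2 and vertices of degree 3; no automorphism maps one to the other, so G is not vertex-transitive.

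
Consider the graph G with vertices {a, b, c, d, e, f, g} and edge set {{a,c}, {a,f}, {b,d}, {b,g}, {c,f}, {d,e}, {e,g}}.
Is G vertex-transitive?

No

G has two connected components, {b, d, e, g} and {a, c, f}; each is 2-regular, so G = C_4 ⊔ C_3. The orbit of a under Aut(G) is {a, c, f}, which does not contain b, so G is not vertex-transitive.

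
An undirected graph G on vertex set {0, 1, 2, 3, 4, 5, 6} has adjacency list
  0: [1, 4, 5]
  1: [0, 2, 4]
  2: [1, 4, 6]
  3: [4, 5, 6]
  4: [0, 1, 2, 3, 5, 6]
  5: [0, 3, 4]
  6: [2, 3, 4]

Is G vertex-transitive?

No

Vertex 4 is the only vertex of degree 6, so every automorphism fixes it; G is not vertex-transitive.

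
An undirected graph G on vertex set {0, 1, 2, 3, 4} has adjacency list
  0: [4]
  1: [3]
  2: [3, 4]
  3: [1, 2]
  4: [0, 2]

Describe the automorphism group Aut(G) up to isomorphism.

Z_2

The degree sequence is [1, 1, 2, 2, 2]; the two degree-1 vertices 0 and 1 are the ends of a path, so G = P_5. The only nontrivial automorphism of a path is the end-to-end reflection, so Aut(G) ≅ Z_2.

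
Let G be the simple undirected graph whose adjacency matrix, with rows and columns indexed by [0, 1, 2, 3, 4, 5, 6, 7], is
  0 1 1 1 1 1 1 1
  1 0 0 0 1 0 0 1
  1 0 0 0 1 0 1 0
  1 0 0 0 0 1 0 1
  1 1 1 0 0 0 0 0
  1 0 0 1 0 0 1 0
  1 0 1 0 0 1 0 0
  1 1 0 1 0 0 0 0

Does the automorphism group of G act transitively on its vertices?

Vertex 0 is the only vertex of degree 7, so every automorphism fixes it; G is not vertex-transitive.

No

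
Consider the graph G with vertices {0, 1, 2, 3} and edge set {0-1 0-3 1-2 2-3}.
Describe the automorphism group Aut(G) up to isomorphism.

G is 2-regular and bipartite on 2^2 = 4 vertices with girth 4; it is the hypercube graph Q_2. The symmetry group of the 2-cube is the hyperoctahedral group B_2 = Z_2 ≀ S_2, of order 2^2·2! = 8.

the hyperoctahedral group B_2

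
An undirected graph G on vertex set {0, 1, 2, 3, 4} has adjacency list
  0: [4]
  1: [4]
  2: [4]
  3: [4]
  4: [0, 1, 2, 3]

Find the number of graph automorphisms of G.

24

Vertex 4 has degree 4 and every other vertex has degree 1, so G is the star K_{1,4} with centre 4. Any automorphism fixes the centre and permutes the 4 leaves freely, so Aut(G) ≅ S_4 of order 4! = 24.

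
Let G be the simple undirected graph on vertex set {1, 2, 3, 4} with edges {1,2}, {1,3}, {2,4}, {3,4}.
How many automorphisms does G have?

8

G is 2-regular and bipartite on 2^2 = 4 vertices with girth 4; it is the hypercube graph Q_2. The symmetry group of the 2-cube is the hyperoctahedral group B_2 = Z_2 ≀ S_2, of order 2^2·2! = 8.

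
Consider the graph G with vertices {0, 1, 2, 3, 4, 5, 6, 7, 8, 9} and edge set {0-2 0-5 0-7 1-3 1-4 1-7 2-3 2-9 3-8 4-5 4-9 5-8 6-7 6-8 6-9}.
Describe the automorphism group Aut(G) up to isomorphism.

the symmetric group S_5

G is 3-regular on 10 vertices with no triangles and no 4-cycles (girth 5): this is the Petersen graph. Viewing the Petersen graph as the Kneser graph K(5,2) — vertices are 2-subsets of {1,…,5}, edges join disjoint pairs — its automorphisms are exactly the permutations of the 5-element set, so Aut ≅ S_5 of order 120.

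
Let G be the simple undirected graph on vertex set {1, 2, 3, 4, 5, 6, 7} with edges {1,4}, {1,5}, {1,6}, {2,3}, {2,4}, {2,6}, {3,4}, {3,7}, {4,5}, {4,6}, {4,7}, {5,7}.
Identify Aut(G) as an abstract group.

D_6

Vertex 4 is the unique vertex of degree 6; the remaining 6 vertices each have degree 3 and induce a cycle, so G is the wheel on 7 vertices with hub 4. Every automorphism fixes the hub and acts on the rim 6-cycle, so Aut(G) ≅ Aut(C_6) = D_6 of order 12.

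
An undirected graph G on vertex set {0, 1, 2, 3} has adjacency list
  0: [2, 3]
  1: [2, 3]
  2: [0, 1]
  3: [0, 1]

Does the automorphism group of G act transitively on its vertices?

G is 2-regular and bipartite on 2^2 = 4 vertices with girth 4; it is the hypercube graph Q_2. Aut(Q_2) consists of the signed permutations of the 2 coordinate axes: 2! permutations times 2^2 sign flips, so |Aut| = 2^2·2! = 8. Under this action every vertex can be carried to every other, so G is vertex-transitive.

Yes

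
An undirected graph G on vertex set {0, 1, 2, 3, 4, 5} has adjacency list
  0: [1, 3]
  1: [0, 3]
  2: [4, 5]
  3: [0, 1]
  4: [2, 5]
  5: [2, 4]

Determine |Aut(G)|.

G has two connected components, {0, 1, 3} and {2, 4, 5}; each is 2-regular, so G = C_3 ⊔ C_3. With two isomorphic components, Aut(G) = Aut(C_3) ≀ S_2 = (D_3 × D_3) ⋊ Z_2: permute each cycle by D_3, then optionally swap the two cycles. Order 2·(2·3)² = 72.

72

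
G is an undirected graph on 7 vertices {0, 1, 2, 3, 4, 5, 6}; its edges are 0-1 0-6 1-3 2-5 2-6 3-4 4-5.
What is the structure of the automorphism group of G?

the dihedral group of order 14

Every vertex has degree 2 and the graph is connected, so G is the 7-cycle C_7. C_7 has 7 rotations and 7 reflections, so Aut(C_7) ≅ D_7 of order 14.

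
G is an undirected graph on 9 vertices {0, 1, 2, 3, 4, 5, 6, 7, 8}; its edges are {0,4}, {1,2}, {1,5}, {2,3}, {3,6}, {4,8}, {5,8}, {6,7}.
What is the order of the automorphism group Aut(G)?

The degree sequence is [1, 2, 2, 2, 2, 2, 2, 1, 2]; the two degree-1 vertices 0 and 7 are the ends of a path, so G = P_9. The only nontrivial automorphism of a path is the end-to-end reflection, so Aut(G) ≅ Z_2.

2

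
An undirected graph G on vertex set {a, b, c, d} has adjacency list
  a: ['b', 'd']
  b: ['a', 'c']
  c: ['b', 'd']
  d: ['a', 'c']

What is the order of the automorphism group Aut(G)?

8

G is 2-regular and bipartite on 2^2 = 4 vertices with girth 4; it is the hypercube graph Q_2. The symmetry group of the 2-cube is the hyperoctahedral group B_2 = Z_2 ≀ S_2, of order 2^2·2! = 8.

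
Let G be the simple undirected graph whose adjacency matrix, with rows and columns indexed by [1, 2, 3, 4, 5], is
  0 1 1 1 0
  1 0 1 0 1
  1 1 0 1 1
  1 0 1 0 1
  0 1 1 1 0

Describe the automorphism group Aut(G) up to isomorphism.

Vertex 3 is the unique vertex of degree 4; the remaining 4 vertices each have degree 3 and induce a cycle, so G is the wheel on 5 vertices with hub 3. With the hub fixed, the remaining symmetry is that of the rim cycle C_4, giving the dihedral group D_4.

the dihedral group of order 8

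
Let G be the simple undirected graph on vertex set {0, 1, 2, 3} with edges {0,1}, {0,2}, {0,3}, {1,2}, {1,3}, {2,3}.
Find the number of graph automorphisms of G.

All 4 vertices are pairwise adjacent: G = K_4. Any permutation of the 4 vertices preserves K_4, so Aut(K_4) = S_4 of order 4! = 24.

24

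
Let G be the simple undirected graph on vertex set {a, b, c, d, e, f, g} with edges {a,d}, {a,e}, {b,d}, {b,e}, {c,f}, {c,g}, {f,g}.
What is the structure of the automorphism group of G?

G has two connected components, {a, b, d, e} and {c, f, g}; each is 2-regular, so G = C_4 ⊔ C_3. No automorphism exchanges components of different sizes, hence Aut(G) is the direct product D_3 × D_4, order 48.

D_3 × D_4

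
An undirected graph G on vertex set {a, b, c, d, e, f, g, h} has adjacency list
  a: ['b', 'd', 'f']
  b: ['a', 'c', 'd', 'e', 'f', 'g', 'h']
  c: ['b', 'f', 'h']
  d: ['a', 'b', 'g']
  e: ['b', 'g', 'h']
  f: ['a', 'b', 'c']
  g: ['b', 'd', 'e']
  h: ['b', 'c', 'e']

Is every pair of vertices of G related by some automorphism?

No

Vertex b is the only vertex of degree 7, so every automorphism fixes it; G is not vertex-transitive.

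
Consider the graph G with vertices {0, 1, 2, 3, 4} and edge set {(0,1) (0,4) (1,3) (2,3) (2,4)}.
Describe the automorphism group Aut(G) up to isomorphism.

D_5

G is 2-regular and connected on 5 vertices, i.e. the cycle C_5. The automorphisms of the 5-cycle are exactly the symmetries of a regular 5-gon: the dihedral group D_5, |D_5| = 10.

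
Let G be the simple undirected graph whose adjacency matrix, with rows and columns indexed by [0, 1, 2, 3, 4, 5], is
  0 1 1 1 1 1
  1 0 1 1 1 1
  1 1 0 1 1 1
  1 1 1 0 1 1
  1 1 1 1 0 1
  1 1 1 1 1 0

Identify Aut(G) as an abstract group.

Every vertex has degree 5, so G is the complete graph K_6. Every bijection on the vertex set is an automorphism of K_6; hence Aut(K_6) ≅ S_6, order 720.

the symmetric group on 6 letters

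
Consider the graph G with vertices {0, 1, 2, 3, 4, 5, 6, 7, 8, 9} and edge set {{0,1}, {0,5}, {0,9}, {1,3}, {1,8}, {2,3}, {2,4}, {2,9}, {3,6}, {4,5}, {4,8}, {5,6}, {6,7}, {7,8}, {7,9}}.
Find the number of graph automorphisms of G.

G is 3-regular on 10 vertices with no triangles and no 4-cycles (girth 5): this is the Petersen graph. Viewing the Petersen graph as the Kneser graph K(5,2) — vertices are 2-subsets of {1,…,5}, edges join disjoint pairs — its automorphisms are exactly the permutations of the 5-element set, so Aut ≅ S_5 of order 120.

120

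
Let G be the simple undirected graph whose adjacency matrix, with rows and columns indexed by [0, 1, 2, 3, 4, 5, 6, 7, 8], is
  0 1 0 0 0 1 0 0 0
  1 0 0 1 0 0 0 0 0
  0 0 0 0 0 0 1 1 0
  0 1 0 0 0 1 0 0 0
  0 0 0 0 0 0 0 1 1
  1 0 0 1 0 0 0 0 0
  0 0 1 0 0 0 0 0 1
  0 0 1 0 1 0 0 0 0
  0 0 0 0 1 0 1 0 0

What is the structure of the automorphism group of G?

D_4 × D_5

G has two connected components, {2, 4, 6, 7, 8} and {0, 1, 3, 5}; each is 2-regular, so G = C_5 ⊔ C_4. No automorphism exchanges components of different sizes, hence Aut(G) is the direct product D_4 × D_5, order 80.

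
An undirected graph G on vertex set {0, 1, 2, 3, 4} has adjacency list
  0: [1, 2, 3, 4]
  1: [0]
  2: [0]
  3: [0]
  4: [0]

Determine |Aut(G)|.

24

Vertex 0 has degree 4 and every other vertex has degree 1, so G is the star K_{1,4} with centre 0. The 4 leaves are pairwise interchangeable while the centre is fixed, giving Aut(G) = S_4.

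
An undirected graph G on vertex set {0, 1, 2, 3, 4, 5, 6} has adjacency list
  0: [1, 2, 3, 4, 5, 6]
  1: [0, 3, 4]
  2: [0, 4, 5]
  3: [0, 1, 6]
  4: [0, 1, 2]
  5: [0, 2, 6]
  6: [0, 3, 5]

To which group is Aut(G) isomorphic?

Vertex 0 is the unique vertex of degree 6; the remaining 6 vertices each have degree 3 and induce a cycle, so G is the wheel on 7 vertices with hub 0. Every automorphism fixes the hub and acts on the rim 6-cycle, so Aut(G) ≅ Aut(C_6) = D_6 of order 12.

the dihedral group of order 12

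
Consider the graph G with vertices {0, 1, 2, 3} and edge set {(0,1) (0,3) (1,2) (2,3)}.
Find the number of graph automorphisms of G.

8

G is 2-regular and connected on 4 vertices, i.e. the cycle C_4. C_4 has 4 rotations and 4 reflections, so Aut(C_4) ≅ D_4 of order 8.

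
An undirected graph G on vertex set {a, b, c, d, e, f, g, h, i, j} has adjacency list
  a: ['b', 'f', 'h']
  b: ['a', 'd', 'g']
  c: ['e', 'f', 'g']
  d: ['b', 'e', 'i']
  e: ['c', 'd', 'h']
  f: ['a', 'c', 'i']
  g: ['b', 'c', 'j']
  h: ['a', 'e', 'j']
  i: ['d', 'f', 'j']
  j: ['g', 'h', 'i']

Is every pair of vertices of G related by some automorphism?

G is 3-regular on 10 vertices with no triangles and no 4-cycles (girth 5): this is the Petersen graph. It is a classical fact that the Petersen graph has automorphism group S_5 (order 120), arising from its description as the Kneser graph K(5,2). Under this action every vertex can be carried to every other, so G is vertex-transitive.

Yes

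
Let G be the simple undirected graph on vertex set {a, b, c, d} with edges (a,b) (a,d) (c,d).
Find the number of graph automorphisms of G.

The degree sequence is [2, 1, 1, 2]; the two degree-1 vertices b and c are the ends of a path, so G = P_4. A path has exactly one nontrivial symmetry — reversal — giving Aut(G) of order 2.

2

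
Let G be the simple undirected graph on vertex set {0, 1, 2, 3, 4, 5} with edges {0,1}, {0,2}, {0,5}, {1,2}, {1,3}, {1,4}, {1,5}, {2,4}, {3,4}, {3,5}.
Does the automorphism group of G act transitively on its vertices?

No

Vertex 1 is the only vertex of degree 5, so every automorphism fixes it; G is not vertex-transitive.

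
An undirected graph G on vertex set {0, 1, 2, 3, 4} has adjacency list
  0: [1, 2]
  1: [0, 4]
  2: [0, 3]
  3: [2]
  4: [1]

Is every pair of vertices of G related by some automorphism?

Automorphisms preserve degree, but G has vertices of degree 1 and vertices of degree 2; no automorphism maps one to the other, so G is not vertex-transitive.

No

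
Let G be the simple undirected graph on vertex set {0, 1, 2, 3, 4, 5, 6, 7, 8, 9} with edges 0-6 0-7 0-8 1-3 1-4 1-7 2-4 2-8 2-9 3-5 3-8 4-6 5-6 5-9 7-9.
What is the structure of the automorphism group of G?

G is 3-regular on 10 vertices with no triangles and no 4-cycles (girth 5): this is the Petersen graph. It is a classical fact that the Petersen graph has automorphism group S_5 (order 120), arising from its description as the Kneser graph K(5,2).

S_5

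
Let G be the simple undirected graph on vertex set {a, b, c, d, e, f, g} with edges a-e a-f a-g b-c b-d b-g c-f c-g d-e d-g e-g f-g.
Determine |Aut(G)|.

12

Vertex g is the unique vertex of degree 6; the remaining 6 vertices each have degree 3 and induce a cycle, so G is the wheel on 7 vertices with hub g. Every automorphism fixes the hub and acts on the rim 6-cycle, so Aut(G) ≅ Aut(C_6) = D_6 of order 12.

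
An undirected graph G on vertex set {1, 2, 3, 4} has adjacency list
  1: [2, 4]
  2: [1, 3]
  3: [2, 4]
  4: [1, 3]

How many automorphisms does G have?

G is 2-regular and bipartite on 2^2 = 4 vertices with girth 4; it is the hypercube graph Q_2. The symmetry group of the 2-cube is the hyperoctahedral group B_2 = Z_2 ≀ S_2, of order 2^2·2! = 8.

8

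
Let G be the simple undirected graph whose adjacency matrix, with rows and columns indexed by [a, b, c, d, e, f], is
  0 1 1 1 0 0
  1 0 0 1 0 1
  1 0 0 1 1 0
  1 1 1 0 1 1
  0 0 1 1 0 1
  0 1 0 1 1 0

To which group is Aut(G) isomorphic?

Vertex d is the unique vertex of degree 5; the remaining 5 vertices each have degree 3 and induce a cycle, so G is the wheel on 6 vertices with hub d. With the hub fixed, the remaining symmetry is that of the rim cycle C_5, giving the dihedral group D_5.

D_5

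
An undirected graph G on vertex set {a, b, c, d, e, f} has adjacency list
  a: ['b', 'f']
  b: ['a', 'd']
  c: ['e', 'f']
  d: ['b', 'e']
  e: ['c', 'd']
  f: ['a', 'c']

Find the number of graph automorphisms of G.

12

Every vertex has degree 2 and the graph is connected, so G is the 6-cycle C_6. The automorphisms of the 6-cycle are exactly the symmetries of a regular 6-gon: the dihedral group D_6, |D_6| = 12.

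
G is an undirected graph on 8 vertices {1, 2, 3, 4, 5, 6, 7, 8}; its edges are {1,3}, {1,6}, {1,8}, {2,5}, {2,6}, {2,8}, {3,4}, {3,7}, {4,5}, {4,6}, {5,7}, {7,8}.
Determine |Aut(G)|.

48

G is 3-regular and bipartite on 2^3 = 8 vertices with girth 4; it is the hypercube graph Q_3. The symmetry group of the 3-cube is the hyperoctahedral group B_3 = Z_2 ≀ S_3, of order 2^3·3! = 48.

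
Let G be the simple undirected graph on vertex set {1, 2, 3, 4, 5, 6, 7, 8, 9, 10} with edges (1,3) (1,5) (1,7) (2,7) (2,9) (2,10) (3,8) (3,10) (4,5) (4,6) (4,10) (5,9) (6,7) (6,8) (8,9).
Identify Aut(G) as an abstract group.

the symmetric group S_5

G is 3-regular on 10 vertices with no triangles and no 4-cycles (girth 5): this is the Petersen graph. Viewing the Petersen graph as the Kneser graph K(5,2) — vertices are 2-subsets of {1,…,5}, edges join disjoint pairs — its automorphisms are exactly the permutations of the 5-element set, so Aut ≅ S_5 of order 120.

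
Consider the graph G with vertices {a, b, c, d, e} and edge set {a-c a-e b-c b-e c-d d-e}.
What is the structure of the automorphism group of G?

S_3 × S_2

The vertices split by degree into {c, e} (degree 3) and {a, b, d} (degree 2); every edge runs between the two parts, so G is the complete bipartite graph K_{2,3}. The parts have unequal sizes, so no automorphism swaps them; each part is permuted independently, giving S_3 × S_2 of order 3!·2! = 12.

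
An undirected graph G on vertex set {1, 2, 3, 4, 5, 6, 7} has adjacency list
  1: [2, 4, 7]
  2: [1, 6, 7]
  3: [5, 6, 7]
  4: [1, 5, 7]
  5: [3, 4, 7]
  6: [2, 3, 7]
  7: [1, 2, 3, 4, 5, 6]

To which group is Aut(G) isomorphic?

D_6

Vertex 7 is the unique vertex of degree 6; the remaining 6 vertices each have degree 3 and induce a cycle, so G is the wheel on 7 vertices with hub 7. With the hub fixed, the remaining symmetry is that of the rim cycle C_6, giving the dihedral group D_6.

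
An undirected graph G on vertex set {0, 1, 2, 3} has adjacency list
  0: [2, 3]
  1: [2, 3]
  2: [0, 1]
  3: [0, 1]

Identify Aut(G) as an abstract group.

the hyperoctahedral group B_2

G is 2-regular and bipartite on 2^2 = 4 vertices with girth 4; it is the hypercube graph Q_2. Aut(Q_2) consists of the signed permutations of the 2 coordinate axes: 2! permutations times 2^2 sign flips, so |Aut| = 2^2·2! = 8.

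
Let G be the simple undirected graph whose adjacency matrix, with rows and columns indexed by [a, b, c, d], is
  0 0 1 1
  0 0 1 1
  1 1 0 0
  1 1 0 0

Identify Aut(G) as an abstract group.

G is 2-regular and bipartite with parts {a, b} and {c, d} (each part is independent and every cross-pair is an edge), so G = K_{2,2}. Aut(K_{2,2}) is the wreath product S_2 ≀ Z_2: permute within each part, then optionally swap the parts; |Aut| = 2·(2!)² = 8.

(S_2 × S_2) ⋊ Z_2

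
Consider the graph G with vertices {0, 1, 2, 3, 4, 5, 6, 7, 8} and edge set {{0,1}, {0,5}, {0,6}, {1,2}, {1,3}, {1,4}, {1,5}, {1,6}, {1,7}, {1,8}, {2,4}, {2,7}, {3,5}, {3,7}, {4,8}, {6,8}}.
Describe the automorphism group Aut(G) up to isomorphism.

the dihedral group of order 16

Vertex 1 is the unique vertex of degree 8; the remaining 8 vertices each have degree 3 and induce a cycle, so G is the wheel on 9 vertices with hub 1. With the hub fixed, the remaining symmetry is that of the rim cycle C_8, giving the dihedral group D_8.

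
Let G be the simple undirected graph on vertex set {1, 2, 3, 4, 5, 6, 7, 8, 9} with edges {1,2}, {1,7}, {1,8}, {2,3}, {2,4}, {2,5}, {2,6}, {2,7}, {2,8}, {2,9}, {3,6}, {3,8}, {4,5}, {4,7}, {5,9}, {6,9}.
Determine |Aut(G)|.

Vertex 2 is the unique vertex of degree 8; the remaining 8 vertices each have degree 3 and induce a cycle, so G is the wheel on 9 vertices with hub 2. With the hub fixed, the remaining symmetry is that of the rim cycle C_8, giving the dihedral group D_8.

16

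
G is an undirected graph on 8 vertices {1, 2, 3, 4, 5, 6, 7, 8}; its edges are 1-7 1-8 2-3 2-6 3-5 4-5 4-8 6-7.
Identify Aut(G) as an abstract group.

Every vertex has degree 2 and the graph is connected, so G is the 8-cycle C_8. The automorphisms of the 8-cycle are exactly the symmetries of a regular 8-gon: the dihedral group D_8, |D_8| = 16.

D_8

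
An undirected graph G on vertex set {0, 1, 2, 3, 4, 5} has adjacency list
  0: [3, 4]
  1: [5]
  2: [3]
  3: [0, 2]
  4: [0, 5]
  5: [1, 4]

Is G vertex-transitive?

Automorphisms preserve degree, but G has vertices of degree 1 and vertices of degree 2; no automorphism maps one to the other, so G is not vertex-transitive.

No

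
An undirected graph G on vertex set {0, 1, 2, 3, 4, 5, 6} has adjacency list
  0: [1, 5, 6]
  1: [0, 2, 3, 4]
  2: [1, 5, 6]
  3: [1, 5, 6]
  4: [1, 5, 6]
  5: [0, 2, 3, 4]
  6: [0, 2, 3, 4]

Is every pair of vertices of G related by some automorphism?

Automorphisms preserve degree, but G has vertices of degree 3 and vertices of degree 4; no automorphism maps one to the other, so G is not vertex-transitive.

No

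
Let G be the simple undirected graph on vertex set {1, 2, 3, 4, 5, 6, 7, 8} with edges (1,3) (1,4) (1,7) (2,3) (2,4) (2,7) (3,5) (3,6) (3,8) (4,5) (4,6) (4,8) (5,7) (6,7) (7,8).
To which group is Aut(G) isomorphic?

The vertices split by degree into {3, 4, 7} (degree 5) and {1, 2, 5, 6, 8} (degree 3); every edge runs between the two parts, so G is the complete bipartite graph K_{3,5}. The parts have unequal sizes, so no automorphism swaps them; each part is permuted independently, giving S_3 × S_5 of order 3!·5! = 720.

S_3 × S_5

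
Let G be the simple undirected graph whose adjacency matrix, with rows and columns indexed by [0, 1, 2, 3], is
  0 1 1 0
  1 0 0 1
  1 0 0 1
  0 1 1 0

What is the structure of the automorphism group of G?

Z_2^2 ⋊ S_2

G is 2-regular and bipartite on 2^2 = 4 vertices with girth 4; it is the hypercube graph Q_2. The symmetry group of the 2-cube is the hyperoctahedral group B_2 = Z_2 ≀ S_2, of order 2^2·2! = 8.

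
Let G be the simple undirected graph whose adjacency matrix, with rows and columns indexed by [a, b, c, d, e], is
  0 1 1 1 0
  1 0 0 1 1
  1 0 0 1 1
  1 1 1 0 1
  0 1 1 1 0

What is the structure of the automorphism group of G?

D_4

Vertex d is the unique vertex of degree 4; the remaining 4 vertices each have degree 3 and induce a cycle, so G is the wheel on 5 vertices with hub d. Every automorphism fixes the hub and acts on the rim 4-cycle, so Aut(G) ≅ Aut(C_4) = D_4 of order 8.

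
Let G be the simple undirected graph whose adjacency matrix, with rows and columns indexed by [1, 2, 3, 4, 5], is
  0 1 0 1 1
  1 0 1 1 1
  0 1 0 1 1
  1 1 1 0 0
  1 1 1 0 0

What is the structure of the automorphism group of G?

D_4

Vertex 2 is the unique vertex of degree 4; the remaining 4 vertices each have degree 3 and induce a cycle, so G is the wheel on 5 vertices with hub 2. Every automorphism fixes the hub and acts on the rim 4-cycle, so Aut(G) ≅ Aut(C_4) = D_4 of order 8.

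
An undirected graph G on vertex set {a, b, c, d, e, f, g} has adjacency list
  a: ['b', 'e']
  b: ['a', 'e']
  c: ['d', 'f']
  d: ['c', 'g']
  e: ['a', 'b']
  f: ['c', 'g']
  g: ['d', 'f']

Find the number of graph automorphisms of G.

48

G has two connected components, {c, d, f, g} and {a, b, e}; each is 2-regular, so G = C_4 ⊔ C_3. The components are non-isomorphic (different sizes), so Aut(G) = Aut(C_3) × Aut(C_4) = D_3 × D_4 of order 6·8 = 48.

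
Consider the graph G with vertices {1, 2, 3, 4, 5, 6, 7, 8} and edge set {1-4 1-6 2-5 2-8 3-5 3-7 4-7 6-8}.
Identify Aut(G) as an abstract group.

D_8

G is 2-regular and connected on 8 vertices, i.e. the cycle C_8. The automorphisms of the 8-cycle are exactly the symmetries of a regular 8-gon: the dihedral group D_8, |D_8| = 16.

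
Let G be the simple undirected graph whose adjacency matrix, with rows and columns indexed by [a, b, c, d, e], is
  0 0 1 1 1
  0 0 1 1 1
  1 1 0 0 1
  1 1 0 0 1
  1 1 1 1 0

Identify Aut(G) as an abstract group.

D_4

Vertex e is the unique vertex of degree 4; the remaining 4 vertices each have degree 3 and induce a cycle, so G is the wheel on 5 vertices with hub e. Every automorphism fixes the hub and acts on the rim 4-cycle, so Aut(G) ≅ Aut(C_4) = D_4 of order 8.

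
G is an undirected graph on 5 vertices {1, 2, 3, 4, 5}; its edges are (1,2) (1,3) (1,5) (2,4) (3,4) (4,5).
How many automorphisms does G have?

12

The vertices split by degree into {1, 4} (degree 3) and {2, 3, 5} (degree 2); every edge runs between the two parts, so G is the complete bipartite graph K_{2,3}. The parts have unequal sizes, so no automorphism swaps them; each part is permuted independently, giving S_2 × S_3 of order 2!·3! = 12.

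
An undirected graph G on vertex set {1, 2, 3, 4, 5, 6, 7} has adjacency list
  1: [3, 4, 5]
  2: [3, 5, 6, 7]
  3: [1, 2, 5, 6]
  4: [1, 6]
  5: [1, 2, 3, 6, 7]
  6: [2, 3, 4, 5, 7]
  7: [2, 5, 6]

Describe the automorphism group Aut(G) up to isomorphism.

the trivial group

The degree sequence is [3, 4, 4, 2, 5, 5, 3]. Checking the degree-preserving permutations of the vertex set shows that none except the identity preserves every edge, so Aut(G) is trivial.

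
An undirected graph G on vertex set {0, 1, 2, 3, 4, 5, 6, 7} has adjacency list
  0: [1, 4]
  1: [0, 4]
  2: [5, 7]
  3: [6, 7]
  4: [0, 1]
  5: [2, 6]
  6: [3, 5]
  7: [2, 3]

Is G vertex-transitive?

No

G has two connected components, {2, 3, 5, 6, 7} and {0, 1, 4}; each is 2-regular, so G = C_5 ⊔ C_3. The orbit of 0 under Aut(G) is {0, 1, 4}, which does not contain 2, so G is not vertex-transitive.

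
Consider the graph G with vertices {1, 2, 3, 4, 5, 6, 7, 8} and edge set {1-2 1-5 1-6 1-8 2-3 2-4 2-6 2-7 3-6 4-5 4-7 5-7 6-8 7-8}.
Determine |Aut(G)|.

1

Degrees alone do not determine every vertex (e.g. 1 and 6 both have degree 4), but their neighbour-degree multisets differ: N(1) has degrees [3, 3, 4, 5] while N(6) has degrees [2, 3, 4, 5]. Repeating this refinement separates all vertices, so the only automorphism is the identity.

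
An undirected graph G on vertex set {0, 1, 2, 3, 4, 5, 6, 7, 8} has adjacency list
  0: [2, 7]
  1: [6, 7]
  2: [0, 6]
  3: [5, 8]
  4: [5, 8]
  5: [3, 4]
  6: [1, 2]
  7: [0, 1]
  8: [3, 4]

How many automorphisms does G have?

80

G has two connected components, {0, 1, 2, 6, 7} and {3, 4, 5, 8}; each is 2-regular, so G = C_5 ⊔ C_4. No automorphism exchanges components of different sizes, hence Aut(G) is the direct product D_4 × D_5, order 80.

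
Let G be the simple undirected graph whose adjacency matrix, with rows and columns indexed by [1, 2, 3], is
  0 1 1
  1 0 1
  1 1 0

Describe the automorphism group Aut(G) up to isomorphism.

All 3 vertices are pairwise adjacent: G = K_3. Every bijection on the vertex set is an automorphism of K_3; hence Aut(K_3) ≅ S_3, order 6.

the symmetric group on 3 letters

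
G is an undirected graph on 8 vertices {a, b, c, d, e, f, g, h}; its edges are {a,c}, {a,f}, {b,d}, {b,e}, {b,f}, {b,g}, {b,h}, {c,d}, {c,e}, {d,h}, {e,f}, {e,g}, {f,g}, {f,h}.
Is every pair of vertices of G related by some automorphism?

No

Vertex a is the only vertex of degree 2, so every automorphism fixes it; G is not vertex-transitive.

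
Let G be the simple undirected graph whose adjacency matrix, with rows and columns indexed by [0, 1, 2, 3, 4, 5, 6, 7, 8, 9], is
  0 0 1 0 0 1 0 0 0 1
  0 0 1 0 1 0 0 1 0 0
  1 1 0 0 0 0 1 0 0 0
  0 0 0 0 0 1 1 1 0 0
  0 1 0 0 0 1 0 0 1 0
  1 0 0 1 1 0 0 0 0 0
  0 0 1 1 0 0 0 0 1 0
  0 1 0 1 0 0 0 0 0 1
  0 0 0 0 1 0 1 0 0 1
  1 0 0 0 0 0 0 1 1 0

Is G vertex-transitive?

Yes

G is 3-regular on 10 vertices with no triangles and no 4-cycles (girth 5): this is the Petersen graph. It is a classical fact that the Petersen graph has automorphism group S_5 (order 120), arising from its description as the Kneser graph K(5,2). This group acts transitively on the 10 vertices.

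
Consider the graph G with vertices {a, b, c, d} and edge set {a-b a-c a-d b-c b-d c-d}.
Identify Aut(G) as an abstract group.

the symmetric group on 4 letters

Every vertex has degree 3, so G is the complete graph K_4. Every bijection on the vertex set is an automorphism of K_4; hence Aut(K_4) ≅ S_4, order 24.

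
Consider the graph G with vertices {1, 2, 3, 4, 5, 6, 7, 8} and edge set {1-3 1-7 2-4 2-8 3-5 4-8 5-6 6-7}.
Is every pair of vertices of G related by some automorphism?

G has two connected components, {1, 3, 5, 6, 7} and {2, 4, 8}; each is 2-regular, so G = C_5 ⊔ C_3. The orbit of 1 under Aut(G) is {1, 3, 5, 6, 7}, which does not contain 2, so G is not vertex-transitive.

No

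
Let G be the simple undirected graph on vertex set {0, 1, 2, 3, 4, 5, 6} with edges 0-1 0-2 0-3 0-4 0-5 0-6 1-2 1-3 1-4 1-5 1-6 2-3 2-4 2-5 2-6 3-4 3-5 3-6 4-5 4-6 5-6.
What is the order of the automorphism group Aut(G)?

All 7 vertices are pairwise adjacent: G = K_7. Every bijection on the vertex set is an automorphism of K_7; hence Aut(K_7) ≅ S_7, order 5040.

5040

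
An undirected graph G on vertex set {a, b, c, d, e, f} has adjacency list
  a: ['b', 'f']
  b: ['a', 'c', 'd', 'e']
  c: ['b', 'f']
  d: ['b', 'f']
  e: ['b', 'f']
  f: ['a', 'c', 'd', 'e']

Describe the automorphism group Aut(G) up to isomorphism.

The vertices split by degree into {b, f} (degree 4) and {a, c, d, e} (degree 2); every edge runs between the two parts, so G is the complete bipartite graph K_{2,4}. Automorphisms preserve the bipartition setwise (since the parts differ in size) and act as S_4 × S_2 within it; |Aut| = 48.

S_4 × S_2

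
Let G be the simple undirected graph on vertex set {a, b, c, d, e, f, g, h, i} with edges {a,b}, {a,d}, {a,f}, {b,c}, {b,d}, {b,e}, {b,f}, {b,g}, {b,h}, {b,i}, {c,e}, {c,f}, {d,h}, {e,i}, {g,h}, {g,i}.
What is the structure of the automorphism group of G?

Vertex b is the unique vertex of degree 8; the remaining 8 vertices each have degree 3 and induce a cycle, so G is the wheel on 9 vertices with hub b. With the hub fixed, the remaining symmetry is that of the rim cycle C_8, giving the dihedral group D_8.

the dihedral group of order 16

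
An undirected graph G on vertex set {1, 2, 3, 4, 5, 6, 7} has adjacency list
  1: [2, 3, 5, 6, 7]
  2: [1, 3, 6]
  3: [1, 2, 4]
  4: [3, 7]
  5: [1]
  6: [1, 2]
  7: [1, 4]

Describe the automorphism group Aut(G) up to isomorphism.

The degree sequence is [5, 3, 3, 2, 1, 2, 2]. Checking the degree-preserving permutations of the vertex set shows that none except the identity preserves every edge, so Aut(G) is trivial.

{e}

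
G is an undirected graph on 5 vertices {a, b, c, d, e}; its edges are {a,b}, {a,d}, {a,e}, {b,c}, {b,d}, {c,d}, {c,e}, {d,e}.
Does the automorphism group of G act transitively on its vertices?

Vertex d is the only vertex of degree 4, so every automorphism fixes it; G is not vertex-transitive.

No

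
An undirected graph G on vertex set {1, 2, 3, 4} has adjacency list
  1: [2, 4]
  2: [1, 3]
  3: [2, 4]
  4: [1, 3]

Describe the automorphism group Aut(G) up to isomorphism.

G is 2-regular and connected on 4 vertices, i.e. the cycle C_4. The automorphisms of the 4-cycle are exactly the symmetries of a regular 4-gon: the dihedral group D_4, |D_4| = 8.

D_4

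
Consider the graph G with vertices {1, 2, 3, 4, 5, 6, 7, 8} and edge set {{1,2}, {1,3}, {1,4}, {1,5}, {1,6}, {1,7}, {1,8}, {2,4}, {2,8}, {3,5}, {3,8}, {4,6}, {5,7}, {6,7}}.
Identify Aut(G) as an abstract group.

D_7

Vertex 1 is the unique vertex of degree 7; the remaining 7 vertices each have degree 3 and induce a cycle, so G is the wheel on 8 vertices with hub 1. With the hub fixed, the remaining symmetry is that of the rim cycle C_7, giving the dihedral group D_7.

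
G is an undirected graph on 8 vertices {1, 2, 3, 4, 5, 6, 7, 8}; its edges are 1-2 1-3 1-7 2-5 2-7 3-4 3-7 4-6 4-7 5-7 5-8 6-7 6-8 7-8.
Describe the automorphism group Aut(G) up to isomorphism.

the dihedral group of order 14

Vertex 7 is the unique vertex of degree 7; the remaining 7 vertices each have degree 3 and induce a cycle, so G is the wheel on 8 vertices with hub 7. Every automorphism fixes the hub and acts on the rim 7-cycle, so Aut(G) ≅ Aut(C_7) = D_7 of order 14.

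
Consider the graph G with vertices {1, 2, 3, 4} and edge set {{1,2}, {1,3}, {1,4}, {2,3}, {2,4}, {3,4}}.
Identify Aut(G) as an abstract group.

All 4 vertices are pairwise adjacent: G = K_4. Every bijection on the vertex set is an automorphism of K_4; hence Aut(K_4) ≅ S_4, order 24.

S_4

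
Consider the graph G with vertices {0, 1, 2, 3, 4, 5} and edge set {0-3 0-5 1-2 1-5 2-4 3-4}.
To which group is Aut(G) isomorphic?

Every vertex has degree 2 and the graph is connected, so G is the 6-cycle C_6. The automorphisms of the 6-cycle are exactly the symmetries of a regular 6-gon: the dihedral group D_6, |D_6| = 12.

D_6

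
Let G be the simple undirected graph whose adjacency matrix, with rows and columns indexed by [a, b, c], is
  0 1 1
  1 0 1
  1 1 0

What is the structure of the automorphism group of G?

the symmetric group on 3 letters

All 3 vertices are pairwise adjacent: G = K_3. Any permutation of the 3 vertices preserves K_3, so Aut(K_3) = S_3 of order 3! = 6.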